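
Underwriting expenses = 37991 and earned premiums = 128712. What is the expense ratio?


Expense ratio = expenses / premiums
= 37991 / 128712
= 0.2952


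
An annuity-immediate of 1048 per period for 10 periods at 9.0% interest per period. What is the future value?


FV = PMT * ((1+i)^n - 1) / i
= 1048 * ((1.09)^10 - 1) / 0.09
= 1048 * (2.367364 - 1) / 0.09
= 15922.1903


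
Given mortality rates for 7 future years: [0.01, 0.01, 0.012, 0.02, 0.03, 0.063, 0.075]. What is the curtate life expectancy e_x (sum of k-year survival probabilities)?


e_x = sum_{k=1}^{n} k_p_x
k_p_x values:
  1_p_x = 0.99
  2_p_x = 0.9801
  3_p_x = 0.968339
  4_p_x = 0.948972
  5_p_x = 0.920503
  6_p_x = 0.862511
  7_p_x = 0.797823
e_x = 6.4682


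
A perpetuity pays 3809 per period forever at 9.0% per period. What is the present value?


PV = PMT / i
= 3809 / 0.09
= 42322.2222


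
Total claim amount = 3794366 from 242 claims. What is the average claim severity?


severity = total / number
= 3794366 / 242
= 15679.1983


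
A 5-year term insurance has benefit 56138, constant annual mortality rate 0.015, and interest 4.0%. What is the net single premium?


NSP = benefit * sum_{k=0}^{n-1} k_p_x * q * v^(k+1)
With constant q=0.015, v=0.961538
Sum = 0.064881
NSP = 56138 * 0.064881
= 3642.2685


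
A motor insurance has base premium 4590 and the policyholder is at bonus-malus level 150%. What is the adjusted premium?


adjusted = base * BM_level / 100
= 4590 * 150 / 100
= 4590 * 1.5
= 6885.0


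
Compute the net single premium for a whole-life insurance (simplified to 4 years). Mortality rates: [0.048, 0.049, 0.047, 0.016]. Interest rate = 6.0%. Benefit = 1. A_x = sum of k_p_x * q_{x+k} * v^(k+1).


v = 0.943396
Year 0: k_p_x=1.0, q=0.048, term=0.045283
Year 1: k_p_x=0.952, q=0.049, term=0.041517
Year 2: k_p_x=0.905352, q=0.047, term=0.035727
Year 3: k_p_x=0.8628, q=0.016, term=0.010935
A_x = 0.1335


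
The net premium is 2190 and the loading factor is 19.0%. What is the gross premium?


Gross = net * (1 + loading)
= 2190 * (1 + 0.19)
= 2190 * 1.19
= 2606.1


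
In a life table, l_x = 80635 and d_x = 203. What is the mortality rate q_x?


q_x = d_x / l_x
= 203 / 80635
= 0.0025


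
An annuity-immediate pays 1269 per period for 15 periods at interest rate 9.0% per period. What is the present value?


PV = PMT * (1 - (1+i)^(-n)) / i
= 1269 * (1 - (1+0.09)^(-15)) / 0.09
= 1269 * (1 - 0.274538) / 0.09
= 1269 * 8.060688
= 10229.0136


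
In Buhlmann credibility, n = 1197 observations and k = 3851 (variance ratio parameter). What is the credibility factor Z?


Z = n / (n + k)
= 1197 / (1197 + 3851)
= 1197 / 5048
= 0.2371


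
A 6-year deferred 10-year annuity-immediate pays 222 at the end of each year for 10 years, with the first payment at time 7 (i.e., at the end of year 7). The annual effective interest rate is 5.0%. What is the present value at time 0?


PV at time 6 of the 10-year annuity-immediate:
a_n = 222 * (1-(1+0.05)^(-10))/0.05 = 1714.2252
Discount back 6 years to time 0:
PV = 1714.2252 * (1+0.05)^(-6)
= 1714.2252 * 0.746215
= 1279.1812


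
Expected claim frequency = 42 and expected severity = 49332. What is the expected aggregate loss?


E[S] = E[N] * E[X]
= 42 * 49332
= 2.0719e+06


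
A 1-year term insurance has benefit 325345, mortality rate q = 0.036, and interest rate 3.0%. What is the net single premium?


NSP = benefit * q * v
v = 1/(1+i) = 0.970874
NSP = 325345 * 0.036 * 0.970874
= 11371.2816


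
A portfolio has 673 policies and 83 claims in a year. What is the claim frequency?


frequency = claims / policies
= 83 / 673
= 0.1233


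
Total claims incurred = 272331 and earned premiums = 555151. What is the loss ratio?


Loss ratio = claims / premiums
= 272331 / 555151
= 0.4906


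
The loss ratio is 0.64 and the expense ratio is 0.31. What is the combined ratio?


Combined ratio = loss ratio + expense ratio
= 0.64 + 0.31
= 0.95


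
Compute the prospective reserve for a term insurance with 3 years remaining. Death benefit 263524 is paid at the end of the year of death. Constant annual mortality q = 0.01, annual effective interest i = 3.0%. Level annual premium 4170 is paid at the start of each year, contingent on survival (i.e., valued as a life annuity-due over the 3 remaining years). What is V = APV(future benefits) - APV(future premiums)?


v = 1/(1+i) = 0.970874
APV(future benefits) per unit = sum_{k=0}^{2} k_p_x * q * v^(k+1) = 0.02801
APV(future benefits) = 263524 * 0.02801 = 7381.2389
Life annuity-due factor ä_{x:3} = sum_{k=0}^{2} k_p_x * v^k = 2.885003
APV(future premiums) = 4170 * 2.885003 = 12030.4638
V = 7381.2389 - 12030.4638
= -4649.2248


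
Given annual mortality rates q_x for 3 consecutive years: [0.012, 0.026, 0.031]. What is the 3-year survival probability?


p_k = 1 - q_k for each year
Survival = product of (1 - q_k)
= 0.988 * 0.974 * 0.969
= 0.9325


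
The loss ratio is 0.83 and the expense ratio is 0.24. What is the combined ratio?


Combined ratio = loss ratio + expense ratio
= 0.83 + 0.24
= 1.07


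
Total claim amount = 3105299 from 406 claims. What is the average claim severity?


severity = total / number
= 3105299 / 406
= 7648.5197


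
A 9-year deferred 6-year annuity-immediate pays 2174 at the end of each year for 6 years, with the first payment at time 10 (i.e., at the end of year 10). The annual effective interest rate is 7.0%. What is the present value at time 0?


PV at time 9 of the 6-year annuity-immediate:
a_n = 2174 * (1-(1+0.07)^(-6))/0.07 = 10362.4572
Discount back 9 years to time 0:
PV = 10362.4572 * (1+0.07)^(-9)
= 10362.4572 * 0.543934
= 5636.4901


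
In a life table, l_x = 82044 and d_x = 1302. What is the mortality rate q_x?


q_x = d_x / l_x
= 1302 / 82044
= 0.0159


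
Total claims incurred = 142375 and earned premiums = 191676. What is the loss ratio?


Loss ratio = claims / premiums
= 142375 / 191676
= 0.7428


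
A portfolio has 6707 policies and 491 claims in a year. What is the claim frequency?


frequency = claims / policies
= 491 / 6707
= 0.0732


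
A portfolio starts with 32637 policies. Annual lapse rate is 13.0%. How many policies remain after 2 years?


remaining = initial * (1 - lapse)^years
= 32637 * (1 - 0.13)^2
= 32637 * 0.7569
= 24702.9453


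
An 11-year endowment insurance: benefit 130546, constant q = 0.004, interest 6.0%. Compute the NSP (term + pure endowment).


Term component = 4046.3799
Pure endowment = 11_p_x * v^11 * benefit = 0.95687 * 0.526788 * 130546 = 65803.9213
NSP = 69850.3012


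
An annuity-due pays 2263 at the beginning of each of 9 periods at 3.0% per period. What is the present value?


PV_due = PMT * (1-(1+i)^(-n))/i * (1+i)
PV_immediate = 17619.9645
PV_due = 17619.9645 * 1.03
= 18148.5634


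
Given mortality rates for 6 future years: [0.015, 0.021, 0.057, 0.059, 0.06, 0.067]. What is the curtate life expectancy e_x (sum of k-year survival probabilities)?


e_x = sum_{k=1}^{n} k_p_x
k_p_x values:
  1_p_x = 0.985
  2_p_x = 0.964315
  3_p_x = 0.909349
  4_p_x = 0.855697
  5_p_x = 0.804356
  6_p_x = 0.750464
e_x = 5.2692


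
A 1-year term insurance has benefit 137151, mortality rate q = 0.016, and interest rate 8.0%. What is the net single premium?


NSP = benefit * q * v
v = 1/(1+i) = 0.925926
NSP = 137151 * 0.016 * 0.925926
= 2031.8667


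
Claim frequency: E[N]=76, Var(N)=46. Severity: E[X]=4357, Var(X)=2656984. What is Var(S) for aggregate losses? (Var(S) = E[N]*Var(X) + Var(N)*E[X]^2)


Var(S) = E[N]*Var(X) + Var(N)*E[X]^2
= 76*2656984 + 46*4357^2
= 201930784 + 873238654
= 1.0752e+09


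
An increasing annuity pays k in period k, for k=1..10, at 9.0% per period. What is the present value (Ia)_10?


(Ia)_n = sum_{k=1}^{n} k * v^k, v = 1/(1+i)
v = 0.917431
Sum computed term by term:
(Ia)_10 = 30.7904


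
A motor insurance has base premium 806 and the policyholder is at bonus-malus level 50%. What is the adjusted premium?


adjusted = base * BM_level / 100
= 806 * 50 / 100
= 806 * 0.5
= 403.0


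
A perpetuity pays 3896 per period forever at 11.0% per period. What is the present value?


PV = PMT / i
= 3896 / 0.11
= 35418.1818


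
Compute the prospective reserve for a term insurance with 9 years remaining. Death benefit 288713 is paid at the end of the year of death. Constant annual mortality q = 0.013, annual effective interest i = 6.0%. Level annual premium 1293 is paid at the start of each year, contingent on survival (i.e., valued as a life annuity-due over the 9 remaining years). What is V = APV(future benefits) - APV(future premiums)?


v = 1/(1+i) = 0.943396
APV(future benefits) per unit = sum_{k=0}^{8} k_p_x * q * v^(k+1) = 0.084386
APV(future benefits) = 288713 * 0.084386 = 24363.3265
Life annuity-due factor ä_{x:9} = sum_{k=0}^{8} k_p_x * v^k = 6.880702
APV(future premiums) = 1293 * 6.880702 = 8896.7479
V = 24363.3265 - 8896.7479
= 15466.5786


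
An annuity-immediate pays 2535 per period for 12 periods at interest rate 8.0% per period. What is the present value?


PV = PMT * (1 - (1+i)^(-n)) / i
= 2535 * (1 - (1+0.08)^(-12)) / 0.08
= 2535 * (1 - 0.397114) / 0.08
= 2535 * 7.536078
= 19103.9578


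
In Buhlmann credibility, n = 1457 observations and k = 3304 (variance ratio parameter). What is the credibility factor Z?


Z = n / (n + k)
= 1457 / (1457 + 3304)
= 1457 / 4761
= 0.306


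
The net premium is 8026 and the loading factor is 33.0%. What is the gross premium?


Gross = net * (1 + loading)
= 8026 * (1 + 0.33)
= 8026 * 1.33
= 10674.58


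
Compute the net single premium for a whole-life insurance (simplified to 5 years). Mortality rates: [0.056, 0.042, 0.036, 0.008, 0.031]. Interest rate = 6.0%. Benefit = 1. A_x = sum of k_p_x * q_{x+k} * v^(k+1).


v = 0.943396
Year 0: k_p_x=1.0, q=0.056, term=0.05283
Year 1: k_p_x=0.944, q=0.042, term=0.035287
Year 2: k_p_x=0.904352, q=0.036, term=0.027335
Year 3: k_p_x=0.871795, q=0.008, term=0.005524
Year 4: k_p_x=0.864821, q=0.031, term=0.020034
A_x = 0.141


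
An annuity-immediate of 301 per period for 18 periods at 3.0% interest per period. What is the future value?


FV = PMT * ((1+i)^n - 1) / i
= 301 * ((1.03)^18 - 1) / 0.03
= 301 * (1.702433 - 1) / 0.03
= 7047.745


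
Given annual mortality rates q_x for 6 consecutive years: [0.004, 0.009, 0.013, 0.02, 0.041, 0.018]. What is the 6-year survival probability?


p_k = 1 - q_k for each year
Survival = product of (1 - q_k)
= 0.996 * 0.991 * 0.987 * 0.98 * 0.959 * 0.982
= 0.8991


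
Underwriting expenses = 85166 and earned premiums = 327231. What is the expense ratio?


Expense ratio = expenses / premiums
= 85166 / 327231
= 0.2603


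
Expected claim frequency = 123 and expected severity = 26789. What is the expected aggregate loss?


E[S] = E[N] * E[X]
= 123 * 26789
= 3.2950e+06


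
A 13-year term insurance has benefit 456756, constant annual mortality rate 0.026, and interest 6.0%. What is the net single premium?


NSP = benefit * sum_{k=0}^{n-1} k_p_x * q * v^(k+1)
With constant q=0.026, v=0.943396
Sum = 0.201687
NSP = 456756 * 0.201687
= 92121.6858


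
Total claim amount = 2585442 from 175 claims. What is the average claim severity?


severity = total / number
= 2585442 / 175
= 14773.9543


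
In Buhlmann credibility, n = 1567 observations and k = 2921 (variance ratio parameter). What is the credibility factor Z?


Z = n / (n + k)
= 1567 / (1567 + 2921)
= 1567 / 4488
= 0.3492


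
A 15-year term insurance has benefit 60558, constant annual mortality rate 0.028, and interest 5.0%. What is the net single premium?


NSP = benefit * sum_{k=0}^{n-1} k_p_x * q * v^(k+1)
With constant q=0.028, v=0.952381
Sum = 0.246198
NSP = 60558 * 0.246198
= 14909.2609


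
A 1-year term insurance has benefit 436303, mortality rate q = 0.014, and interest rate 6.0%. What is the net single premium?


NSP = benefit * q * v
v = 1/(1+i) = 0.943396
NSP = 436303 * 0.014 * 0.943396
= 5762.4925


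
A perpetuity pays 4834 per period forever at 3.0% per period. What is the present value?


PV = PMT / i
= 4834 / 0.03
= 161133.3333


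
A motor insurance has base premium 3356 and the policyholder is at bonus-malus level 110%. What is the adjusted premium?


adjusted = base * BM_level / 100
= 3356 * 110 / 100
= 3356 * 1.1
= 3691.6


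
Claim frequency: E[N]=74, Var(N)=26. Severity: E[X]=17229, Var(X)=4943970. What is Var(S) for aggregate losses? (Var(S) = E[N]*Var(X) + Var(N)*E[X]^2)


Var(S) = E[N]*Var(X) + Var(N)*E[X]^2
= 74*4943970 + 26*17229^2
= 365853780 + 7717799466
= 8.0837e+09


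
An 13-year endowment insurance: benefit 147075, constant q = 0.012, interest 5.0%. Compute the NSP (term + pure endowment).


Term component = 15562.6207
Pure endowment = 13_p_x * v^13 * benefit = 0.854752 * 0.530321 * 147075 = 66668.1262
NSP = 82230.7469


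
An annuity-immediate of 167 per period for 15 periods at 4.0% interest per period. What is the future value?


FV = PMT * ((1+i)^n - 1) / i
= 167 * ((1.04)^15 - 1) / 0.04
= 167 * (1.800944 - 1) / 0.04
= 3343.9391


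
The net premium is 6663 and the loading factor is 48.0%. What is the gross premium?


Gross = net * (1 + loading)
= 6663 * (1 + 0.48)
= 6663 * 1.48
= 9861.24


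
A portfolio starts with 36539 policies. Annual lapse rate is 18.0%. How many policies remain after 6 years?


remaining = initial * (1 - lapse)^years
= 36539 * (1 - 0.18)^6
= 36539 * 0.304007
= 11108.0998


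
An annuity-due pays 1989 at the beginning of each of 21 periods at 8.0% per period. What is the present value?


PV_due = PMT * (1-(1+i)^(-n))/i * (1+i)
PV_immediate = 19923.4215
PV_due = 19923.4215 * 1.08
= 21517.2952


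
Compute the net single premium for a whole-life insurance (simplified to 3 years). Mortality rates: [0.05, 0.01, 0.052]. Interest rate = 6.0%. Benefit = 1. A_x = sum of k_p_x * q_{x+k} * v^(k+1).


v = 0.943396
Year 0: k_p_x=1.0, q=0.05, term=0.04717
Year 1: k_p_x=0.95, q=0.01, term=0.008455
Year 2: k_p_x=0.9405, q=0.052, term=0.041062
A_x = 0.0967


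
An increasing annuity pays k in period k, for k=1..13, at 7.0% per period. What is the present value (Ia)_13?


(Ia)_n = sum_{k=1}^{n} k * v^k, v = 1/(1+i)
v = 0.934579
Sum computed term by term:
(Ia)_13 = 50.6878


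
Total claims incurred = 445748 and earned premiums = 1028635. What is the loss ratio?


Loss ratio = claims / premiums
= 445748 / 1028635
= 0.4333


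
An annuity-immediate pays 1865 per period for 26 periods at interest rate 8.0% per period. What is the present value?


PV = PMT * (1 - (1+i)^(-n)) / i
= 1865 * (1 - (1+0.08)^(-26)) / 0.08
= 1865 * (1 - 0.135202) / 0.08
= 1865 * 10.809978
= 20160.6089


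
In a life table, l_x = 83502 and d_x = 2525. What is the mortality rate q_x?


q_x = d_x / l_x
= 2525 / 83502
= 0.0302


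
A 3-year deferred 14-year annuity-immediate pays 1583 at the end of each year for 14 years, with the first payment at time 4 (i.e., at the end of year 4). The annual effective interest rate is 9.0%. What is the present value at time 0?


PV at time 3 of the 14-year annuity-immediate:
a_n = 1583 * (1-(1+0.09)^(-14))/0.09 = 12325.4761
Discount back 3 years to time 0:
PV = 12325.4761 * (1+0.09)^(-3)
= 12325.4761 * 0.772183
= 9517.529


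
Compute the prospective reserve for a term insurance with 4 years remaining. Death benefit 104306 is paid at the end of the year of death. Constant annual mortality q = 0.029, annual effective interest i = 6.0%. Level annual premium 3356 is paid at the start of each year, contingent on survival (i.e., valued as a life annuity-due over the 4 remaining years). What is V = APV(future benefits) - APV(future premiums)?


v = 1/(1+i) = 0.943396
APV(future benefits) per unit = sum_{k=0}^{3} k_p_x * q * v^(k+1) = 0.096407
APV(future benefits) = 104306 * 0.096407 = 10055.8031
Life annuity-due factor ä_{x:4} = sum_{k=0}^{3} k_p_x * v^k = 3.523833
APV(future premiums) = 3356 * 3.523833 = 11825.9841
V = 10055.8031 - 11825.9841
= -1770.181


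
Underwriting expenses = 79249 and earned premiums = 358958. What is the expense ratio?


Expense ratio = expenses / premiums
= 79249 / 358958
= 0.2208


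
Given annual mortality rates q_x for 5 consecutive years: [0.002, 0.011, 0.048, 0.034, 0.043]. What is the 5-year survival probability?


p_k = 1 - q_k for each year
Survival = product of (1 - q_k)
= 0.998 * 0.989 * 0.952 * 0.966 * 0.957
= 0.8687


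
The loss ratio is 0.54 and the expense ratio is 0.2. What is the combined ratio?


Combined ratio = loss ratio + expense ratio
= 0.54 + 0.2
= 0.74


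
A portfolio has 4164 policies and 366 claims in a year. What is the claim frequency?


frequency = claims / policies
= 366 / 4164
= 0.0879


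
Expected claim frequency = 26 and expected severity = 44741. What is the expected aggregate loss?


E[S] = E[N] * E[X]
= 26 * 44741
= 1.1633e+06


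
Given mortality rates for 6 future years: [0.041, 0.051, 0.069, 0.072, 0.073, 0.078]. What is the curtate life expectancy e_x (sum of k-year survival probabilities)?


e_x = sum_{k=1}^{n} k_p_x
k_p_x values:
  1_p_x = 0.959
  2_p_x = 0.910091
  3_p_x = 0.847295
  4_p_x = 0.78629
  5_p_x = 0.72889
  6_p_x = 0.672037
e_x = 4.9036


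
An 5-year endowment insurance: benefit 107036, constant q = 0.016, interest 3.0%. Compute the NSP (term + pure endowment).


Term component = 7603.3419
Pure endowment = 5_p_x * v^5 * benefit = 0.922519 * 0.862609 * 107036 = 85176.3919
NSP = 92779.7339


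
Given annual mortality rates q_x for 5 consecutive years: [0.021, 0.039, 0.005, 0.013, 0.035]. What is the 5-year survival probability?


p_k = 1 - q_k for each year
Survival = product of (1 - q_k)
= 0.979 * 0.961 * 0.995 * 0.987 * 0.965
= 0.8916


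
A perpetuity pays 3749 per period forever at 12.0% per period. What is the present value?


PV = PMT / i
= 3749 / 0.12
= 31241.6667


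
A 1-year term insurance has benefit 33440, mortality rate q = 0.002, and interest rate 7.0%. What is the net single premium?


NSP = benefit * q * v
v = 1/(1+i) = 0.934579
NSP = 33440 * 0.002 * 0.934579
= 62.5047


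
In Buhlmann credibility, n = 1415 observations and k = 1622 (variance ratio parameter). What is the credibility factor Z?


Z = n / (n + k)
= 1415 / (1415 + 1622)
= 1415 / 3037
= 0.4659


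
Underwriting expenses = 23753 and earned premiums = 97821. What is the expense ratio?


Expense ratio = expenses / premiums
= 23753 / 97821
= 0.2428


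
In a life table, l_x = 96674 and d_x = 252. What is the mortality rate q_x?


q_x = d_x / l_x
= 252 / 96674
= 0.0026


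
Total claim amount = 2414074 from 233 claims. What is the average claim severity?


severity = total / number
= 2414074 / 233
= 10360.8326


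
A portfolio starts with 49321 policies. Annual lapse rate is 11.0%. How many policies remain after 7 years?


remaining = initial * (1 - lapse)^years
= 49321 * (1 - 0.11)^7
= 49321 * 0.442313
= 21815.3367


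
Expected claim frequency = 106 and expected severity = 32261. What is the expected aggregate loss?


E[S] = E[N] * E[X]
= 106 * 32261
= 3.4197e+06


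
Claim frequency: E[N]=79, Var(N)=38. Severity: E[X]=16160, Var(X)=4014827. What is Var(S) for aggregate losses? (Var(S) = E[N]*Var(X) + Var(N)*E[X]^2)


Var(S) = E[N]*Var(X) + Var(N)*E[X]^2
= 79*4014827 + 38*16160^2
= 317171333 + 9923532800
= 1.0241e+10


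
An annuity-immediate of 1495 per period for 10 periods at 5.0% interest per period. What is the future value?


FV = PMT * ((1+i)^n - 1) / i
= 1495 * ((1.05)^10 - 1) / 0.05
= 1495 * (1.628895 - 1) / 0.05
= 18803.9493


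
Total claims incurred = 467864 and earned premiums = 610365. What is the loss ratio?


Loss ratio = claims / premiums
= 467864 / 610365
= 0.7665


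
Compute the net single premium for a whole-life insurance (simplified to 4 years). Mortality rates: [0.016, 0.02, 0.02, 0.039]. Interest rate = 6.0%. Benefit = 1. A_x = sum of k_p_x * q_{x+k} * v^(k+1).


v = 0.943396
Year 0: k_p_x=1.0, q=0.016, term=0.015094
Year 1: k_p_x=0.984, q=0.02, term=0.017515
Year 2: k_p_x=0.96432, q=0.02, term=0.016193
Year 3: k_p_x=0.945034, q=0.039, term=0.029194
A_x = 0.078


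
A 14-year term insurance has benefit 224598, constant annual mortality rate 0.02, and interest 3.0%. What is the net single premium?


NSP = benefit * sum_{k=0}^{n-1} k_p_x * q * v^(k+1)
With constant q=0.02, v=0.970874
Sum = 0.200702
NSP = 224598 * 0.200702
= 45077.1684


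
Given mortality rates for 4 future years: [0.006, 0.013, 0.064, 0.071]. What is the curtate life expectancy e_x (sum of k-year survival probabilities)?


e_x = sum_{k=1}^{n} k_p_x
k_p_x values:
  1_p_x = 0.994
  2_p_x = 0.981078
  3_p_x = 0.918289
  4_p_x = 0.85309
e_x = 3.7465


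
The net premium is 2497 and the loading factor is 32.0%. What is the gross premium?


Gross = net * (1 + loading)
= 2497 * (1 + 0.32)
= 2497 * 1.32
= 3296.04


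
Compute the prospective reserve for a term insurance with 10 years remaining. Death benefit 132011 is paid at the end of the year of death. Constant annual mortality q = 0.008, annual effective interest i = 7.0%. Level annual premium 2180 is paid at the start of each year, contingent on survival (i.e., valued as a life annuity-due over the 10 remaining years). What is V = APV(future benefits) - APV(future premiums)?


v = 1/(1+i) = 0.934579
APV(future benefits) per unit = sum_{k=0}^{9} k_p_x * q * v^(k+1) = 0.05445
APV(future benefits) = 132011 * 0.05445 = 7187.9706
Life annuity-due factor ä_{x:10} = sum_{k=0}^{9} k_p_x * v^k = 7.282659
APV(future premiums) = 2180 * 7.282659 = 15876.1961
V = 7187.9706 - 15876.1961
= -8688.2255


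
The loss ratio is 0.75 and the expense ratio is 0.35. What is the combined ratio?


Combined ratio = loss ratio + expense ratio
= 0.75 + 0.35
= 1.1


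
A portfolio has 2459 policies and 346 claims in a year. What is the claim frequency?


frequency = claims / policies
= 346 / 2459
= 0.1407


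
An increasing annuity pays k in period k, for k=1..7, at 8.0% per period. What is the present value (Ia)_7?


(Ia)_n = sum_{k=1}^{n} k * v^k, v = 1/(1+i)
v = 0.925926
Sum computed term by term:
(Ia)_7 = 19.2306


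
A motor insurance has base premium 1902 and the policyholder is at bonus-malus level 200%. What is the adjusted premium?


adjusted = base * BM_level / 100
= 1902 * 200 / 100
= 1902 * 2.0
= 3804.0


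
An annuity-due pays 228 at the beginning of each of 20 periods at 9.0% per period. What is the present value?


PV_due = PMT * (1-(1+i)^(-n))/i * (1+i)
PV_immediate = 2081.3084
PV_due = 2081.3084 * 1.09
= 2268.6262


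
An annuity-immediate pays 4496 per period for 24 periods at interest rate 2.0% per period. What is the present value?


PV = PMT * (1 - (1+i)^(-n)) / i
= 4496 * (1 - (1+0.02)^(-24)) / 0.02
= 4496 * (1 - 0.621721) / 0.02
= 4496 * 18.913926
= 85037.0095


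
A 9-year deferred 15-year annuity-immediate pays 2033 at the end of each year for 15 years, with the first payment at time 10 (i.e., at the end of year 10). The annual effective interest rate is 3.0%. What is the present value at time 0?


PV at time 9 of the 15-year annuity-immediate:
a_n = 2033 * (1-(1+0.03)^(-15))/0.03 = 24269.822
Discount back 9 years to time 0:
PV = 24269.822 * (1+0.03)^(-9)
= 24269.822 * 0.766417
= 18600.7977


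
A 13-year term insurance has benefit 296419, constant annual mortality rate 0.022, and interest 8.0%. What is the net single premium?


NSP = benefit * sum_{k=0}^{n-1} k_p_x * q * v^(k+1)
With constant q=0.022, v=0.925926
Sum = 0.156296
NSP = 296419 * 0.156296
= 46328.9635


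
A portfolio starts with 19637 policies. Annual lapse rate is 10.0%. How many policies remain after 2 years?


remaining = initial * (1 - lapse)^years
= 19637 * (1 - 0.1)^2
= 19637 * 0.81
= 15905.97


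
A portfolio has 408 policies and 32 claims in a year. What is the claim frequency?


frequency = claims / policies
= 32 / 408
= 0.0784


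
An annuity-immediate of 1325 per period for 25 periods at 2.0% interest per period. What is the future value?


FV = PMT * ((1+i)^n - 1) / i
= 1325 * ((1.02)^25 - 1) / 0.02
= 1325 * (1.640606 - 1) / 0.02
= 42440.1471


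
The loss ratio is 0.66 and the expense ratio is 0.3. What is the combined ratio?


Combined ratio = loss ratio + expense ratio
= 0.66 + 0.3
= 0.96


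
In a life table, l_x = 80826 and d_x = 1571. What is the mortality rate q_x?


q_x = d_x / l_x
= 1571 / 80826
= 0.0194


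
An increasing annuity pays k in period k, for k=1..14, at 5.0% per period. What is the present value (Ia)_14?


(Ia)_n = sum_{k=1}^{n} k * v^k, v = 1/(1+i)
v = 0.952381
Sum computed term by term:
(Ia)_14 = 66.4524


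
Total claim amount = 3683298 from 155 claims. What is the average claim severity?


severity = total / number
= 3683298 / 155
= 23763.2129


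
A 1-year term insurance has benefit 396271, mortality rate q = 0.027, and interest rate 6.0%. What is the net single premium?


NSP = benefit * q * v
v = 1/(1+i) = 0.943396
NSP = 396271 * 0.027 * 0.943396
= 10093.6953


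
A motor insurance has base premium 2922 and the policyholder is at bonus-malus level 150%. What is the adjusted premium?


adjusted = base * BM_level / 100
= 2922 * 150 / 100
= 2922 * 1.5
= 4383.0


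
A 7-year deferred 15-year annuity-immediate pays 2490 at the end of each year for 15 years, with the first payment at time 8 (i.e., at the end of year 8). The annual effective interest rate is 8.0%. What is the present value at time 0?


PV at time 7 of the 15-year annuity-immediate:
a_n = 2490 * (1-(1+0.08)^(-15))/0.08 = 21313.1019
Discount back 7 years to time 0:
PV = 21313.1019 * (1+0.08)^(-7)
= 21313.1019 * 0.58349
= 12435.9903


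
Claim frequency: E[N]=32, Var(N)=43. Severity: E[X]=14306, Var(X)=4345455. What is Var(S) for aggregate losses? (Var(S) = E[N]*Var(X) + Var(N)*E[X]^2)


Var(S) = E[N]*Var(X) + Var(N)*E[X]^2
= 32*4345455 + 43*14306^2
= 139054560 + 8800450348
= 8.9395e+09


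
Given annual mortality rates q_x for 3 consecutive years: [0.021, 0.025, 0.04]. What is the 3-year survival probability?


p_k = 1 - q_k for each year
Survival = product of (1 - q_k)
= 0.979 * 0.975 * 0.96
= 0.9163


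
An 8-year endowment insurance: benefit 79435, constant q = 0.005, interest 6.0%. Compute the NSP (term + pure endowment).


Term component = 2427.346
Pure endowment = 8_p_x * v^8 * benefit = 0.960693 * 0.627412 * 79435 = 47879.5019
NSP = 50306.8479


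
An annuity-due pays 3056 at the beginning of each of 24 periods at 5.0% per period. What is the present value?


PV_due = PMT * (1-(1+i)^(-n))/i * (1+i)
PV_immediate = 42168.6493
PV_due = 42168.6493 * 1.05
= 44277.0818


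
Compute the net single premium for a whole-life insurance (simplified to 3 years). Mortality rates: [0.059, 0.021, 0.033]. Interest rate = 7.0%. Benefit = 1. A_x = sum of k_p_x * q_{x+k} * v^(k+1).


v = 0.934579
Year 0: k_p_x=1.0, q=0.059, term=0.05514
Year 1: k_p_x=0.941, q=0.021, term=0.01726
Year 2: k_p_x=0.921239, q=0.033, term=0.024816
A_x = 0.0972


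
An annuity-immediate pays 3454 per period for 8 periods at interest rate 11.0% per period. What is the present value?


PV = PMT * (1 - (1+i)^(-n)) / i
= 3454 * (1 - (1+0.11)^(-8)) / 0.11
= 3454 * (1 - 0.433926) / 0.11
= 3454 * 5.146123
= 17774.708


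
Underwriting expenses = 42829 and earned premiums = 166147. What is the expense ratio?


Expense ratio = expenses / premiums
= 42829 / 166147
= 0.2578


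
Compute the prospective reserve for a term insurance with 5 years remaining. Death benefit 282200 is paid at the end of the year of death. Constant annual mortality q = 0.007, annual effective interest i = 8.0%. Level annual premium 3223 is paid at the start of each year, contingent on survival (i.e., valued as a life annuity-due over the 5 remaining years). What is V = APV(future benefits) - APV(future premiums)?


v = 1/(1+i) = 0.925926
APV(future benefits) per unit = sum_{k=0}^{4} k_p_x * q * v^(k+1) = 0.02759
APV(future benefits) = 282200 * 0.02759 = 7785.9382
Life annuity-due factor ä_{x:5} = sum_{k=0}^{4} k_p_x * v^k = 4.256765
APV(future premiums) = 3223 * 4.256765 = 13719.553
V = 7785.9382 - 13719.553
= -5933.6148


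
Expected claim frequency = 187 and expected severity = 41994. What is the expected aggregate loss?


E[S] = E[N] * E[X]
= 187 * 41994
= 7.8529e+06


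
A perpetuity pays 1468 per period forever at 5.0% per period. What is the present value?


PV = PMT / i
= 1468 / 0.05
= 29360.0


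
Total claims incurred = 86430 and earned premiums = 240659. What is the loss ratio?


Loss ratio = claims / premiums
= 86430 / 240659
= 0.3591


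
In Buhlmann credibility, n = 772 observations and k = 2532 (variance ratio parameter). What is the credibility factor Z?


Z = n / (n + k)
= 772 / (772 + 2532)
= 772 / 3304
= 0.2337


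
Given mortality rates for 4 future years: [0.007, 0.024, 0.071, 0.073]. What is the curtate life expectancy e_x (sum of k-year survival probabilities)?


e_x = sum_{k=1}^{n} k_p_x
k_p_x values:
  1_p_x = 0.993
  2_p_x = 0.969168
  3_p_x = 0.900357
  4_p_x = 0.834631
e_x = 3.6972


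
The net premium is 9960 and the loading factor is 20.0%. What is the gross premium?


Gross = net * (1 + loading)
= 9960 * (1 + 0.2)
= 9960 * 1.2
= 11952.0


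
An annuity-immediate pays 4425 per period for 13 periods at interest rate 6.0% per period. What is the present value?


PV = PMT * (1 - (1+i)^(-n)) / i
= 4425 * (1 - (1+0.06)^(-13)) / 0.06
= 4425 * (1 - 0.468839) / 0.06
= 4425 * 8.852683
= 39173.1221


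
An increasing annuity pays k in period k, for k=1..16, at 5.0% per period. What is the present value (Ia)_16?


(Ia)_n = sum_{k=1}^{n} k * v^k, v = 1/(1+i)
v = 0.952381
Sum computed term by term:
(Ia)_16 = 80.9975


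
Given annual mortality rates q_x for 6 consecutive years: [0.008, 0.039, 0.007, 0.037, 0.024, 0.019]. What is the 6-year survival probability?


p_k = 1 - q_k for each year
Survival = product of (1 - q_k)
= 0.992 * 0.961 * 0.993 * 0.963 * 0.976 * 0.981
= 0.8728


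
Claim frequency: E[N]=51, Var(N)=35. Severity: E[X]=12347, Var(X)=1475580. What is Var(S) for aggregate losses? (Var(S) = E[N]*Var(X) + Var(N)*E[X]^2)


Var(S) = E[N]*Var(X) + Var(N)*E[X]^2
= 51*1475580 + 35*12347^2
= 75254580 + 5335694315
= 5.4109e+09


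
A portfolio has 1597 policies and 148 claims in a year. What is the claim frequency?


frequency = claims / policies
= 148 / 1597
= 0.0927


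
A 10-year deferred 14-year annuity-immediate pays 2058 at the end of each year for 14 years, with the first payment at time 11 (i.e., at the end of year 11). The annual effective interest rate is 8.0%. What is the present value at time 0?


PV at time 10 of the 14-year annuity-immediate:
a_n = 2058 * (1-(1+0.08)^(-14))/0.08 = 16966.6397
Discount back 10 years to time 0:
PV = 16966.6397 * (1+0.08)^(-10)
= 16966.6397 * 0.463193
= 7858.837


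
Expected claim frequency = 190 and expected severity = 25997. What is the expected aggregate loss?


E[S] = E[N] * E[X]
= 190 * 25997
= 4.9394e+06


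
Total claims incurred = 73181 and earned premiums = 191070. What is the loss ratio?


Loss ratio = claims / premiums
= 73181 / 191070
= 0.383


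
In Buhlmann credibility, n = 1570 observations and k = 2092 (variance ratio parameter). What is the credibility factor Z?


Z = n / (n + k)
= 1570 / (1570 + 2092)
= 1570 / 3662
= 0.4287


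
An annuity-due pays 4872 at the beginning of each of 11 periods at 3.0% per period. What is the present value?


PV_due = PMT * (1-(1+i)^(-n))/i * (1+i)
PV_immediate = 45078.7847
PV_due = 45078.7847 * 1.03
= 46431.1482


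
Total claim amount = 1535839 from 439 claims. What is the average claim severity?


severity = total / number
= 1535839 / 439
= 3498.4943


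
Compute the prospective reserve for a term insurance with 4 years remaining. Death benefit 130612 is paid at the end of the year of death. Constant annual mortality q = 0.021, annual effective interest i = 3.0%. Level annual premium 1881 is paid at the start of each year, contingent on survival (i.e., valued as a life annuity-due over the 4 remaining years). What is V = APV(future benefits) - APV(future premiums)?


v = 1/(1+i) = 0.970874
APV(future benefits) per unit = sum_{k=0}^{3} k_p_x * q * v^(k+1) = 0.075694
APV(future benefits) = 130612 * 0.075694 = 9886.5115
Life annuity-due factor ä_{x:4} = sum_{k=0}^{3} k_p_x * v^k = 3.712598
APV(future premiums) = 1881 * 3.712598 = 6983.3968
V = 9886.5115 - 6983.3968
= 2903.1147


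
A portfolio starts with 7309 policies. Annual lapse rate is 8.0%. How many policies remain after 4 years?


remaining = initial * (1 - lapse)^years
= 7309 * (1 - 0.08)^4
= 7309 * 0.716393
= 5236.1161


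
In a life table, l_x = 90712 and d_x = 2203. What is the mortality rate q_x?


q_x = d_x / l_x
= 2203 / 90712
= 0.0243


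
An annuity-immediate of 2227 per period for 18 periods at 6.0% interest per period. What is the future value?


FV = PMT * ((1+i)^n - 1) / i
= 2227 * ((1.06)^18 - 1) / 0.06
= 2227 * (2.854339 - 1) / 0.06
= 68826.8882


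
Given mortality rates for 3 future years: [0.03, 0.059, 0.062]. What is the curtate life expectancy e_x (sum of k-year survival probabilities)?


e_x = sum_{k=1}^{n} k_p_x
k_p_x values:
  1_p_x = 0.97
  2_p_x = 0.91277
  3_p_x = 0.856178
e_x = 2.7389


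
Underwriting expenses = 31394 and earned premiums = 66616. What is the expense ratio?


Expense ratio = expenses / premiums
= 31394 / 66616
= 0.4713


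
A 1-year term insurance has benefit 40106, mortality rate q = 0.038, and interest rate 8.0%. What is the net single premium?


NSP = benefit * q * v
v = 1/(1+i) = 0.925926
NSP = 40106 * 0.038 * 0.925926
= 1411.137


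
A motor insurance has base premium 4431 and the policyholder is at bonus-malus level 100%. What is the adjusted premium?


adjusted = base * BM_level / 100
= 4431 * 100 / 100
= 4431 * 1.0
= 4431.0


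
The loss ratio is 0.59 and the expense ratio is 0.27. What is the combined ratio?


Combined ratio = loss ratio + expense ratio
= 0.59 + 0.27
= 0.86


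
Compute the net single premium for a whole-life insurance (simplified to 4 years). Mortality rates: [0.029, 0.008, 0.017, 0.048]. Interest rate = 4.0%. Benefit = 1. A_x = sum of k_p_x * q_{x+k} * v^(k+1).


v = 0.961538
Year 0: k_p_x=1.0, q=0.029, term=0.027885
Year 1: k_p_x=0.971, q=0.008, term=0.007182
Year 2: k_p_x=0.963232, q=0.017, term=0.014557
Year 3: k_p_x=0.946857, q=0.048, term=0.03885
A_x = 0.0885


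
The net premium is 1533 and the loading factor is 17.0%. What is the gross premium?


Gross = net * (1 + loading)
= 1533 * (1 + 0.17)
= 1533 * 1.17
= 1793.61


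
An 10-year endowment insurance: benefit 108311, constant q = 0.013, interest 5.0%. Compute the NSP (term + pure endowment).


Term component = 10311.9009
Pure endowment = 10_p_x * v^10 * benefit = 0.877347 * 0.613913 * 108311 = 58337.9416
NSP = 68649.8426


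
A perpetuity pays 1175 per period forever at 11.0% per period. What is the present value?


PV = PMT / i
= 1175 / 0.11
= 10681.8182


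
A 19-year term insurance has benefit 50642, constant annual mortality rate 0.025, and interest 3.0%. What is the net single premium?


NSP = benefit * sum_{k=0}^{n-1} k_p_x * q * v^(k+1)
With constant q=0.025, v=0.970874
Sum = 0.29431
NSP = 50642 * 0.29431
= 14904.4632


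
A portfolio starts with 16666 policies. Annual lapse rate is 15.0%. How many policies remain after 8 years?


remaining = initial * (1 - lapse)^years
= 16666 * (1 - 0.15)^8
= 16666 * 0.272491
= 4541.3271


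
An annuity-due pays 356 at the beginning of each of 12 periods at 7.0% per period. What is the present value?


PV_due = PMT * (1-(1+i)^(-n))/i * (1+i)
PV_immediate = 2827.5963
PV_due = 2827.5963 * 1.07
= 3025.5281


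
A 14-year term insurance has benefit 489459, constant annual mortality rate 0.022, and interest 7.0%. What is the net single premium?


NSP = benefit * sum_{k=0}^{n-1} k_p_x * q * v^(k+1)
With constant q=0.022, v=0.934579
Sum = 0.171209
NSP = 489459 * 0.171209
= 83799.8562


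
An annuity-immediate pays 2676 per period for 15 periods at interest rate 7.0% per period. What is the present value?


PV = PMT * (1 - (1+i)^(-n)) / i
= 2676 * (1 - (1+0.07)^(-15)) / 0.07
= 2676 * (1 - 0.362446) / 0.07
= 2676 * 9.107914
= 24372.7779


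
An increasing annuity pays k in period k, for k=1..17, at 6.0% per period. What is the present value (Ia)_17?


(Ia)_n = sum_{k=1}^{n} k * v^k, v = 1/(1+i)
v = 0.943396
Sum computed term by term:
(Ia)_17 = 79.8783


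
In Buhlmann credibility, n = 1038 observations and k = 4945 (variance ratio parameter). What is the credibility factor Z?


Z = n / (n + k)
= 1038 / (1038 + 4945)
= 1038 / 5983
= 0.1735


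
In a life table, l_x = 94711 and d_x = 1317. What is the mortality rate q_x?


q_x = d_x / l_x
= 1317 / 94711
= 0.0139


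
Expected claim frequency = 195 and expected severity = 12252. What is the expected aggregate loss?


E[S] = E[N] * E[X]
= 195 * 12252
= 2.3891e+06


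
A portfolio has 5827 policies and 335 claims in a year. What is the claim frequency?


frequency = claims / policies
= 335 / 5827
= 0.0575


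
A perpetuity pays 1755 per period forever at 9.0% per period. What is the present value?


PV = PMT / i
= 1755 / 0.09
= 19500.0


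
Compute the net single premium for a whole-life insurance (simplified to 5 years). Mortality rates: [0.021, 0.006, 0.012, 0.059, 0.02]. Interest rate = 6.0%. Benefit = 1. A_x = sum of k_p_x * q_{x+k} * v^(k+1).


v = 0.943396
Year 0: k_p_x=1.0, q=0.021, term=0.019811
Year 1: k_p_x=0.979, q=0.006, term=0.005228
Year 2: k_p_x=0.973126, q=0.012, term=0.009805
Year 3: k_p_x=0.961448, q=0.059, term=0.044932
Year 4: k_p_x=0.904723, q=0.02, term=0.013521
A_x = 0.0933


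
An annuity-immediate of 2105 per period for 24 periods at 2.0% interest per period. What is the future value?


FV = PMT * ((1+i)^n - 1) / i
= 2105 * ((1.02)^24 - 1) / 0.02
= 2105 * (1.608437 - 1) / 0.02
= 64038.0205


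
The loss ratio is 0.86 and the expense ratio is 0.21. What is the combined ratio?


Combined ratio = loss ratio + expense ratio
= 0.86 + 0.21
= 1.07


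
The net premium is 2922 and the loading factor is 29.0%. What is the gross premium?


Gross = net * (1 + loading)
= 2922 * (1 + 0.29)
= 2922 * 1.29
= 3769.38


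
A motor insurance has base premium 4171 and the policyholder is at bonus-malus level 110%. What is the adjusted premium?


adjusted = base * BM_level / 100
= 4171 * 110 / 100
= 4171 * 1.1
= 4588.1


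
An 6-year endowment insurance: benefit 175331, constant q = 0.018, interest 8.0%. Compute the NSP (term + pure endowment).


Term component = 14005.3232
Pure endowment = 6_p_x * v^6 * benefit = 0.896745 * 0.63017 * 175331 = 99079.796
NSP = 113085.1192


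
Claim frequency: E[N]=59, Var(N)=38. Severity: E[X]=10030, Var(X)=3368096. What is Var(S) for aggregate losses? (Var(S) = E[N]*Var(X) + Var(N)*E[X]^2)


Var(S) = E[N]*Var(X) + Var(N)*E[X]^2
= 59*3368096 + 38*10030^2
= 198717664 + 3822834200
= 4.0216e+09


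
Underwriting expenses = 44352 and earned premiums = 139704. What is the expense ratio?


Expense ratio = expenses / premiums
= 44352 / 139704
= 0.3175


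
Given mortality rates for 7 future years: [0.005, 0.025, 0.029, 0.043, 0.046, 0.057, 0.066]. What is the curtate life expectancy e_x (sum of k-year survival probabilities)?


e_x = sum_{k=1}^{n} k_p_x
k_p_x values:
  1_p_x = 0.995
  2_p_x = 0.970125
  3_p_x = 0.941991
  4_p_x = 0.901486
  5_p_x = 0.860017
  6_p_x = 0.810996
  7_p_x = 0.757471
e_x = 6.2371
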